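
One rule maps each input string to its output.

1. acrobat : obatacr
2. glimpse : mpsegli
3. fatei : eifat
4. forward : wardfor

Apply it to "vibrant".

Each output is the input with this applied: move the first 3 characters to the end (rotate left by 3).
For "vibrant" the result is "rantvib".

rantvib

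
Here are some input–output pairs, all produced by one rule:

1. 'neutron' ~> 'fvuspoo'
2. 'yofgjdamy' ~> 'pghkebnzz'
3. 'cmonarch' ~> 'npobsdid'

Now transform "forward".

Looking at the pairs, the operation is to shift every letter 1 place forward in the alphabet (wrapping around), then move the first character to the end.
"forward" → "psxbseg".

psxbseg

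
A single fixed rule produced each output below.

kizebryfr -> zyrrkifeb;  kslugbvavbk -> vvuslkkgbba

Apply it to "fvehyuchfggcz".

zyvuhhggffecc

Each output is the input with this applied: sort the characters into reverse alphabetical order.
On "fvehyuchfggcz" that produces "zyvuhhggffecc".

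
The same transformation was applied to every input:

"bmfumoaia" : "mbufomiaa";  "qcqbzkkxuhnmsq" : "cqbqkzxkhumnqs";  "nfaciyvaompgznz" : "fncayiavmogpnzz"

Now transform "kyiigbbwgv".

What's happening: swap each adjacent pair of characters (1↔2, 3↔4, ...).
For "kyiigbbwgv" the result is "ykiibgwbvg".

ykiibgwbvg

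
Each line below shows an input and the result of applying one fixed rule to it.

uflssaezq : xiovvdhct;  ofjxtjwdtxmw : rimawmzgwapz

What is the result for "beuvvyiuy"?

Looking at the pairs, the operation is to shift every letter 3 places forward in the alphabet (wrapping around).
Applying that to "beuvvyiuy" gives "ehxyyblxb".

ehxyyblxb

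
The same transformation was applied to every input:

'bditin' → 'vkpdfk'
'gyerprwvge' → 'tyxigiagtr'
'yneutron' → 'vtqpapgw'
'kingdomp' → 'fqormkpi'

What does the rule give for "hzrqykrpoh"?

Looking at the pairs, the operation is to shift every letter 2 places forward in the alphabet (wrapping around), then swap the front and back halves of the string.
Applying both steps to "hzrqykrpoh": "jbtsamtrqj", then "mtrqjjbtsa".

mtrqjjbtsa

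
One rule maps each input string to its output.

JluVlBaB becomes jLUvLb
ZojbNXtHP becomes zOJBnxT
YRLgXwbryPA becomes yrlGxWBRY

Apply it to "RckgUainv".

The pattern: delete the last 2 characters, then flip the case of every letter.
Doing the same to "RckgUainv": "rCKGuAI".

rCKGuAI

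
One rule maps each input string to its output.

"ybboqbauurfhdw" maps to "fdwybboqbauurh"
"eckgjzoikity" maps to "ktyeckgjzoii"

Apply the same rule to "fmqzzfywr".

fwrfmqzzy

Looking at the pairs, the operation is to move the last 3 characters to the front (rotate right by 3), then swap the first and last characters.
On "fmqzzfywr": the first step gives "ywrfmqzzf", and the second then gives "fwrfmqzzy".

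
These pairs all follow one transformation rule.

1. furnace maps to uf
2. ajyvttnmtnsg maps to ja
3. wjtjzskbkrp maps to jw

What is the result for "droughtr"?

The transformation: swap each adjacent pair of characters (1↔2, 3↔4, ...), then keep only the first 2 characters.
On "droughtr" that produces "rd".
(Check on "wjtjzskbkrp": → "jwjtszbkrkp" → "jw" ✓)

rd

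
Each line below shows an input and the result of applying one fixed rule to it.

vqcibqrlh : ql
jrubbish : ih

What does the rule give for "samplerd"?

ed

Looking at the pairs, the operation is to keep every other character starting from the second (positions 2nd, 4th, 6th, ...), then keep only the last 2 characters.
On "samplerd": the first step gives "aped", and the second then gives "ed".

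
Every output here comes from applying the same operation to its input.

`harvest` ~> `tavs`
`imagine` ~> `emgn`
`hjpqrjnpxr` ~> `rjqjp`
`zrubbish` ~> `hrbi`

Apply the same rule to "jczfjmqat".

The rule is to move the last character to the front, then keep every other character starting from the first (positions 1st, 3rd, 5th, ...).
Applying both steps to "jczfjmqat": "tjczfjmqa", then "tcfma".
(Check on "imagine": → "eimagin" → "emgn" ✓)

tcfma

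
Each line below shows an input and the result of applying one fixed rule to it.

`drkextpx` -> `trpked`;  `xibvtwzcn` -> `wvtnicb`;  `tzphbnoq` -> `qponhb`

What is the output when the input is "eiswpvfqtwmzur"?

wvutsrqpmife

The transformation: sort the characters into reverse alphabetical order, then delete the first 2 characters.
Starting from "eiswpvfqtwmzur": after the first operation, "zwwvutsrqpmife"; after the second, "wvutsrqpmife".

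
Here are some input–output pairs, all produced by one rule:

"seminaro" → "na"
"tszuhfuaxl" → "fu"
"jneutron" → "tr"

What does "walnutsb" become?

ut

The transformation: swap the front and back halves of the string, then keep only the first 2 characters.
Applying that to "walnutsb" gives "ut".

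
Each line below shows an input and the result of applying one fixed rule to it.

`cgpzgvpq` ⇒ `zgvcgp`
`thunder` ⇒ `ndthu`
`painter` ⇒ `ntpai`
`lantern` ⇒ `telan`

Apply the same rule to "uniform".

founi

The transformation: delete the last 2 characters, then move the first 3 characters to the end (rotate left by 3).
Applying that to "uniform" gives "founi".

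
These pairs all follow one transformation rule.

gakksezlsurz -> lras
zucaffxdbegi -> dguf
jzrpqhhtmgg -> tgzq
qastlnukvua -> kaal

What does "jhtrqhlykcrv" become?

yrhq

Looking at the pairs, the operation is to keep one character in every 3, starting at position 2 (positions 2nd, 5th, 8th, ...), then move the first 2 characters to the end (rotate left by 2).
"jhtrqhlykcrv" → "hqyr" → "yrhq".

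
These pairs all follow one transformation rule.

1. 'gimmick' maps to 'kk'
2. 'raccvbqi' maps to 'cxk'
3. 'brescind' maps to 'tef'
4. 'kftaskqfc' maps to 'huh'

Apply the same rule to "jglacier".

In each case the input is transformed by: shift every letter 2 places forward in the alphabet (wrapping around), then keep one character in every 3, starting at position 2 (positions 2nd, 5th, 8th, ...).
Applying both steps to "jglacier": "lincekgt", then "iet".

iet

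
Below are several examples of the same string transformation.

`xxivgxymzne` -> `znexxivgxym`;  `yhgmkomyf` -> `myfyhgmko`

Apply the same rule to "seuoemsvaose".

The transformation: move the last 3 characters to the front (rotate right by 3).
So "seuoemsvaose" becomes "oseseuoemsva".

oseseuoemsva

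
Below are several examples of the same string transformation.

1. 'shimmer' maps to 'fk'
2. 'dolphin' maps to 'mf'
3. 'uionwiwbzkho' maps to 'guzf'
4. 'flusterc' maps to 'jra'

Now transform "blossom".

The pattern: shift every letter 2 places backward in the alphabet (wrapping around), then keep one character in every 3, starting at position 2 (positions 2nd, 5th, 8th, ...).
"blossom" → "zjmqqmk" → "jq".

jq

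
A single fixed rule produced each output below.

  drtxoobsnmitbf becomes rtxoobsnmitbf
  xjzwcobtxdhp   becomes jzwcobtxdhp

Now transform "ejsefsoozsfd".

jsefsoozsfd

The rule is to delete the first character.
So "ejsefsoozsfd" becomes "jsefsoozsfd".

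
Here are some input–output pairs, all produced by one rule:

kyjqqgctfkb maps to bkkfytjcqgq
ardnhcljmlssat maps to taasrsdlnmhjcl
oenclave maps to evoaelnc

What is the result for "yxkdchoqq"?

qqyoxhkcd

Looking at the pairs, the operation is to move the last character to the front, then take characters alternately from the front and the back (1st, last, 2nd, 2nd-last, ...).
So "yxkdchoqq" becomes "qqyoxhkcd".
(Check on "oenclave": → "eoenclav" → "evoaelnc" ✓)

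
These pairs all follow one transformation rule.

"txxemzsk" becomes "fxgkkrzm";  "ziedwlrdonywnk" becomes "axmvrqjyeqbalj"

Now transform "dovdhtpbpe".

crqbiqugco

Rule — move the last 2 characters to the front (rotate right by 2), then shift every letter 13 places forward in the alphabet (wrapping around) — i.e. ROT13.
For "dovdhtpbpe", step one produces "pedovdhtpb"; step two turns that into "crqbiqugco".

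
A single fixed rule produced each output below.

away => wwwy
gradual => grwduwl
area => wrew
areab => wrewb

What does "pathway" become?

What's happening: replace every "a" with "w".
Doing the same to "pathway": "pwthwwy".

pwthwwy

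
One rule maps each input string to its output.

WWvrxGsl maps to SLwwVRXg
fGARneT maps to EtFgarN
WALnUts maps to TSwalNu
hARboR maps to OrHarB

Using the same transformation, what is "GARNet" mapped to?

ETgarn

Each output is the input with this applied: flip the case of every letter, then move the last 2 characters to the front (rotate right by 2).
"GARNet" → "garnET" → "ETgarn".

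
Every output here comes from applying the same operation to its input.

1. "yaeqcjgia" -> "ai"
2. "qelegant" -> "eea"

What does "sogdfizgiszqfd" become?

oi

The rule is to keep every other character starting from the second (positions 2nd, 4th, 6th, ...), then keep only the vowels.
Working it through for "sogdfizgiszqfd": intermediate "odigsqd", final "oi".
(Check on "qelegant": → "eeat" → "eea" ✓)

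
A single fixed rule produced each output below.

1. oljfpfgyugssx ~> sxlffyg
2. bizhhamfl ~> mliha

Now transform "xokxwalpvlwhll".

hloxapl

The rule is to move the last 3 characters to the front (rotate right by 3), then keep every other character starting from the first (positions 1st, 3rd, 5th, ...).
Applying both steps to "xokxwalpvlwhll": "hllxokxwalpvlw", then "hloxapl".
(Check on "bizhhamfl": → "mflbizhha" → "mliha" ✓)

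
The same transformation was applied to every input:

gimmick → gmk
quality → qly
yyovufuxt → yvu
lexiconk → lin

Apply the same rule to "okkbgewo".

obw

The pattern: keep one character in every 3, starting at position 1 (positions 1st, 4th, 7th, ...).
Doing the same to "okkbgewo": "obw".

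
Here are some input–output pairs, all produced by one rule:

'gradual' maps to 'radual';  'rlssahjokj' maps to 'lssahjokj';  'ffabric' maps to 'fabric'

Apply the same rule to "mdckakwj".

Looking at the pairs, the operation is to delete the first character.
For "mdckakwj" the result is "dckakwj".

dckakwj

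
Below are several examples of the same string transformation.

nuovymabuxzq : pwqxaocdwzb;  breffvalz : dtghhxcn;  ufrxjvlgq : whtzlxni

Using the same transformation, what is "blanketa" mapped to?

dncpmgv

The transformation: shift every letter 2 places forward in the alphabet (wrapping around), then delete the last character.
Applying both steps to "blanketa": "dncpmgvc", then "dncpmgv".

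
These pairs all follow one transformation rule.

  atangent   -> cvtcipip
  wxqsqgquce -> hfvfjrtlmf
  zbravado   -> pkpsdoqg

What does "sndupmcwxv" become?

jebrlmkhcs

Looking at the pairs, the operation is to shift every letter 11 places backward in the alphabet (wrapping around), then move the first 3 characters to the end (rotate left by 3).
Working it through for "sndupmcwxv": intermediate "hcsjebrlmk", final "jebrlmkhcs".
(Check on "wxqsqgquce": → "lmfhfvfjrt" → "hfvfjrtlmf" ✓)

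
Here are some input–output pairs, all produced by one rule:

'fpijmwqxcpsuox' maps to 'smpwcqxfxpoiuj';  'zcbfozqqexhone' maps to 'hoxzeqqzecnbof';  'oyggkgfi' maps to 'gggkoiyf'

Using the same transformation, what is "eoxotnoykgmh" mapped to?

In each case the input is transformed by: take characters alternately from the front and the back (1st, last, 2nd, 2nd-last, ...), then swap the front and back halves of the string.
Working it through for "eoxotnoykgmh": intermediate "ehomxgoktyno", final "oktynoehomxg".

oktynoehomxg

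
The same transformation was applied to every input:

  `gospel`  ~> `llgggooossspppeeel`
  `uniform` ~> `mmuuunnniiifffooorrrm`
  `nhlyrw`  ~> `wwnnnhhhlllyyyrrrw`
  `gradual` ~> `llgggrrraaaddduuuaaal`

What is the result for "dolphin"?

What's happening: repeat every character 3 times, then move the last 2 characters to the front (rotate right by 2).
On "dolphin": the first step gives "dddooolllppphhhiiinnn", and the second then gives "nndddooolllppphhhiiin".

nndddooolllppphhhiiin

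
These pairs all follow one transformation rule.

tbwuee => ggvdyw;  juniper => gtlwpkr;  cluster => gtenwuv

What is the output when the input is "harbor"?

Each output is the input with this applied: move the last 2 characters to the front (rotate right by 2), then shift every letter 2 places forward in the alphabet (wrapping around).
"harbor" → "orharb" → "qtjctd".

qtjctd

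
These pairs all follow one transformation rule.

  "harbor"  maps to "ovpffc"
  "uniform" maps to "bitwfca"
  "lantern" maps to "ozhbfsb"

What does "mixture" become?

wahlfis

In each case the input is transformed by: shift every letter 12 places backward in the alphabet (wrapping around), then swap each adjacent pair of characters (1↔2, 3↔4, ...).
On "mixture" that produces "wahlfis".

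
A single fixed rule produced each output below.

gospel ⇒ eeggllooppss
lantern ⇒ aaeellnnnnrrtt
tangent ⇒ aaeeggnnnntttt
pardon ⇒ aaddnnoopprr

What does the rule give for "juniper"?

eeiijjnnpprruu

The pattern: sort the characters into alphabetical order, then double every character.
"juniper" → "eijnpru" → "eeiijjnnpprruu".
(Check on "tangent": → "aegnntt" → "aaeeggnnnntttt" ✓)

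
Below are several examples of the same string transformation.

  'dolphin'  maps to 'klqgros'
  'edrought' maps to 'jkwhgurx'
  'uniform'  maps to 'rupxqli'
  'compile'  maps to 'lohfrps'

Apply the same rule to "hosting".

lqjkrvw

The transformation: move the last 3 characters to the front (rotate right by 3), then shift every letter 3 places forward in the alphabet (wrapping around).
Starting from "hosting": after the first operation, "inghost"; after the second, "lqjkrvw".
(Check on "uniform": → "ormunif" → "rupxqli" ✓)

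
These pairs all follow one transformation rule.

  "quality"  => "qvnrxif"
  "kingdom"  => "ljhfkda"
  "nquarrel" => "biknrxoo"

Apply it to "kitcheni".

The transformation: shift every letter 3 places backward in the alphabet (wrapping around), then move the last 2 characters to the front (rotate right by 2).
"kitcheni" → "hfqzebkf" → "kfhfqzeb".

kfhfqzeb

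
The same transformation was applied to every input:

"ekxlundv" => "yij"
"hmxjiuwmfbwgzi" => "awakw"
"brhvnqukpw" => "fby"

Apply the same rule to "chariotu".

Rule — keep one character in every 3, starting at position 2 (positions 2nd, 5th, 8th, ...), then shift every letter 12 places backward in the alphabet (wrapping around).
On "chariotu": the first step gives "hiu", and the second then gives "vwi".
(Check on "hmxjiuwmfbwgzi": → "mimwi" → "awakw" ✓)

vwi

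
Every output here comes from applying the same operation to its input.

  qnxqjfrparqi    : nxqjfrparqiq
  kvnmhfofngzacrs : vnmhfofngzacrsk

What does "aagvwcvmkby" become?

The pattern: move the first character to the end.
Applying that to "aagvwcvmkby" gives "agvwcvmkbya".

agvwcvmkbya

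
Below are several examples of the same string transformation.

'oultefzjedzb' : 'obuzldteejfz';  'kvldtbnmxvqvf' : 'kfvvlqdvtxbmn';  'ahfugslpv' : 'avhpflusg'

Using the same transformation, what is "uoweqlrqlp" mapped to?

upolwqerql

In each case the input is transformed by: take characters alternately from the front and the back (1st, last, 2nd, 2nd-last, ...).
"uoweqlrqlp" → "upolwqerql".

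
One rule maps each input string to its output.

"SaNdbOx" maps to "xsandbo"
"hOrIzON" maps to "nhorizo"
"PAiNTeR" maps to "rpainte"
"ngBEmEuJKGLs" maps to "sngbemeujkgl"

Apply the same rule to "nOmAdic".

cnomadi

Each output is the input with this applied: move the last character to the front, then convert every letter to lowercase.
On "nOmAdic" that produces "cnomadi".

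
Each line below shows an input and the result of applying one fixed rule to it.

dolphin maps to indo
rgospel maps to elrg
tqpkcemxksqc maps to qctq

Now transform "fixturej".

The transformation: move the last 2 characters to the front (rotate right by 2), then keep only the first 4 characters.
For "fixturej" the result is "ejfi".

ejfi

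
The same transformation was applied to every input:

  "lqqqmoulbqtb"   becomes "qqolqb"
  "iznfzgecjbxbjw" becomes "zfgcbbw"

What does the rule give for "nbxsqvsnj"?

What's happening: keep every other character starting from the second (positions 2nd, 4th, 6th, ...).
On "nbxsqvsnj" that produces "bsvn".

bsvn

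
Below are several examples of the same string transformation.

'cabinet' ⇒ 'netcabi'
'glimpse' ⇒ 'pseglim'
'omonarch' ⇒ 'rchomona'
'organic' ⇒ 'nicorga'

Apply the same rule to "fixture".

The rule is to move the last 3 characters to the front (rotate right by 3).
Applying that to "fixture" gives "urefixt".

urefixt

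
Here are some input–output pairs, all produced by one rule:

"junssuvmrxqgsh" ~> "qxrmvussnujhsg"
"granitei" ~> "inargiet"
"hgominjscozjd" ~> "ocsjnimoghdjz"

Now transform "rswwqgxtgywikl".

wygtxgqwwsrlki

The transformation: reverse the string, then move the first 3 characters to the end (rotate left by 3).
On "rswwqgxtgywikl": the first step gives "lkiwygtxgqwwsr", and the second then gives "wygtxgqwwsrlki".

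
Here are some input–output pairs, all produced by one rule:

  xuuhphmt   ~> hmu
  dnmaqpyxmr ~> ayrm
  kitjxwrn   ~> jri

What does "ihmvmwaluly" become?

valh

The rule is to move the first 3 characters to the end (rotate left by 3), then keep one character in every 3, starting at position 1 (positions 1st, 4th, 7th, ...).
"ihmvmwaluly" → "vmwalulyihm" → "valh".
(Check on "xuuhphmt": → "hphmtxuu" → "hmu" ✓)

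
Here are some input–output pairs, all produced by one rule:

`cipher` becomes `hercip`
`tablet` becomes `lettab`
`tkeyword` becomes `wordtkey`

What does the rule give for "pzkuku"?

What's happening: swap the front and back halves of the string.
Applying that to "pzkuku" gives "ukupzk".

ukupzk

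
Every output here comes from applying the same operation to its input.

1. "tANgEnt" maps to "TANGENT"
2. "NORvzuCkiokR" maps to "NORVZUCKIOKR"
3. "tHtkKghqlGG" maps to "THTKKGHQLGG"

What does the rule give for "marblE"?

The pattern: convert every letter to uppercase.
Applying that to "marblE" gives "MARBLE".

MARBLE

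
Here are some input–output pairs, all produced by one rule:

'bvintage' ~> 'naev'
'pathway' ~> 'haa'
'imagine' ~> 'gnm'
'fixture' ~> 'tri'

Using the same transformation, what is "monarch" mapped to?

aco

What's happening: keep every other character starting from the second (positions 2nd, 4th, 6th, ...), then move the first character to the end.
Doing the same to "monarch": "aco".
(Check on "bvintage": → "vnae" → "naev" ✓)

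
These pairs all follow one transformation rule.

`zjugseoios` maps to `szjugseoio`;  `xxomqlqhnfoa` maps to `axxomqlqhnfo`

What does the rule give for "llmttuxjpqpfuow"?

wllmttuxjpqpfuo

In each case the input is transformed by: move the last character to the front.
Applying that to "llmttuxjpqpfuow" gives "wllmttuxjpqpfuo".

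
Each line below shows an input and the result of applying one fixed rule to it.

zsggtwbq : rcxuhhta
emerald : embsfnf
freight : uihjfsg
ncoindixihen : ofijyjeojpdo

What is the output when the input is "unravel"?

mfwbsov

The rule is to reverse the string, then shift every letter 1 place forward in the alphabet (wrapping around).
On "unravel" that produces "mfwbsov".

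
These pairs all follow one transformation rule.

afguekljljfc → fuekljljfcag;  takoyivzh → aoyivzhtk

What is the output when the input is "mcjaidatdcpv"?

caidatdcpvmj

What's happening: move the first 2 characters to the end (rotate left by 2), then swap the first and last characters.
Starting from "mcjaidatdcpv": after the first operation, "jaidatdcpvmc"; after the second, "caidatdcpvmj".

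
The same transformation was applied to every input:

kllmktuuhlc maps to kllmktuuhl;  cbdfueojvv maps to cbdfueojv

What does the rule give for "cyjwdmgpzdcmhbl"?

Looking at the pairs, the operation is to delete the last character.
On "cyjwdmgpzdcmhbl" that produces "cyjwdmgpzdcmhb".

cyjwdmgpzdcmhb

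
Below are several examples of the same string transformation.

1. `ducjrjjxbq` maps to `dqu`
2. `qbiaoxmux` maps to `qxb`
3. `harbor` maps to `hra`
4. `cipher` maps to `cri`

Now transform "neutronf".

The rule is to take characters alternately from the front and the back (1st, last, 2nd, 2nd-last, ...), then keep only the first 3 characters.
Applying both steps to "neutronf": "nfenuotr", then "nfe".

nfe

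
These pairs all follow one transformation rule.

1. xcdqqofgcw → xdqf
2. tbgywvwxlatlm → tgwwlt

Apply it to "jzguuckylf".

In each case the input is transformed by: keep every other character starting from the first (positions 1st, 3rd, 5th, ...), then delete the last character.
For "jzguuckylf", step one produces "jgukl"; step two turns that into "jguk".

jguk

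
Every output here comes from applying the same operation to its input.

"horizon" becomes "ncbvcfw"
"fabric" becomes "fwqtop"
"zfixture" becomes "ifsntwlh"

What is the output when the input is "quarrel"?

What's happening: move the last 3 characters to the front (rotate right by 3), then shift every letter 12 places backward in the alphabet (wrapping around).
Working it through for "quarrel": intermediate "relquar", final "fszeiof".

fszeiof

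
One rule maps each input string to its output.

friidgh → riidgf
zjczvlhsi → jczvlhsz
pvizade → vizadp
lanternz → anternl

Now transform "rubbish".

ubbisr

What's happening: delete the last character, then move the first character to the end.
"rubbish" → "rubbis" → "ubbisr".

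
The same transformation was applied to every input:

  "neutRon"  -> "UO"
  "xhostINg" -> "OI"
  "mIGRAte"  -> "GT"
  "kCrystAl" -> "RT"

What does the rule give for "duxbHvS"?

XV

The rule is to keep one character in every 3, starting at position 3 (positions 3rd, 6th, 9th, ...), then convert every letter to uppercase.
Starting from "duxbHvS": after the first operation, "xv"; after the second, "XV".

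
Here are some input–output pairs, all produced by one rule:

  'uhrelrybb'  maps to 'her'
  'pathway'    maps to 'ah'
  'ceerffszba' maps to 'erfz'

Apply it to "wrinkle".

rn

The pattern: delete the last 2 characters, then keep every other character starting from the second (positions 2nd, 4th, 6th, ...).
"wrinkle" → "wrink" → "rn".
(Check on "ceerffszba": → "ceerffsz" → "erfz" ✓)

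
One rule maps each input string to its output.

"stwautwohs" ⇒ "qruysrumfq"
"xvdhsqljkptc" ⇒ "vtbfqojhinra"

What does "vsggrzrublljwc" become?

tqeepxpszjjhua

The transformation: shift every letter 2 places backward in the alphabet (wrapping around).
Doing the same to "vsggrzrublljwc": "tqeepxpszjjhua".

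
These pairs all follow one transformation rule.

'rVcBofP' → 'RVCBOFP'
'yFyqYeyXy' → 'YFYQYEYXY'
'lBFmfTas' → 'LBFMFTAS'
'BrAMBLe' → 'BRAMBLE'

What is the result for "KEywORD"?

Looking at the pairs, the operation is to convert every letter to uppercase.
On "KEywORD" that produces "KEYWORD".

KEYWORD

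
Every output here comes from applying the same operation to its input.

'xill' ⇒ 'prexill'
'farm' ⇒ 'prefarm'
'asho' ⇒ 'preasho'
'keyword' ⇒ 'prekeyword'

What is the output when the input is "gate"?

Each output is the input with this applied: prepend "pre".
Applying that to "gate" gives "pregate".

pregate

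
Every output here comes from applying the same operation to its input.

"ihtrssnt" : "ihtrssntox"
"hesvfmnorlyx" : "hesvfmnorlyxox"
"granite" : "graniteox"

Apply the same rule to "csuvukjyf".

The rule is to append "ox".
Doing the same to "csuvukjyf": "csuvukjyfox".

csuvukjyfox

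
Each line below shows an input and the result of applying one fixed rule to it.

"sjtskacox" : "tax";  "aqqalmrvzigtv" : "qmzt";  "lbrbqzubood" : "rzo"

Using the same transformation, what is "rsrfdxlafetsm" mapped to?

rxfs

Each output is the input with this applied: keep one character in every 3, starting at position 3 (positions 3rd, 6th, 9th, ...).
For "rsrfdxlafetsm" the result is "rxfs".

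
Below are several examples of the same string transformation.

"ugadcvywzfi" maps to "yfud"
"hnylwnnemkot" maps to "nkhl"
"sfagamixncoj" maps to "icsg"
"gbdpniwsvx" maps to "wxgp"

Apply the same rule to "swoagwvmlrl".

vrsa

The rule is to keep one character in every 3, starting at position 1 (positions 1st, 4th, 7th, ...), then move the last 2 characters to the front (rotate right by 2).
On "swoagwvmlrl": the first step gives "savr", and the second then gives "vrsa".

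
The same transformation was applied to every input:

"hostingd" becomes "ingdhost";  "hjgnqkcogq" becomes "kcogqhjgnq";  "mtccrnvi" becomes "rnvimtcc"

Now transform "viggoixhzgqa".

xhzgqaviggoi

Rule — swap the front and back halves of the string.
For "viggoixhzgqa" the result is "xhzgqaviggoi".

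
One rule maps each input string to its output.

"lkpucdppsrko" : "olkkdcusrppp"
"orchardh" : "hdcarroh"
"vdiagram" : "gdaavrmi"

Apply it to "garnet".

Looking at the pairs, the operation is to sort the characters into reverse alphabetical order, then swap the front and back halves of the string.
Working it through for "garnet": intermediate "trngea", final "geatrn".

geatrn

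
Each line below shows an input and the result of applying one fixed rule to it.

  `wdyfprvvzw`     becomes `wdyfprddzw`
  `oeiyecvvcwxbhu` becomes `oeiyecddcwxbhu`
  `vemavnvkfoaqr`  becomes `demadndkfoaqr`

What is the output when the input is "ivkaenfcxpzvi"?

idkaenfcxpzdi

What's happening: replace every "v" with "d".
On "ivkaenfcxpzvi" that produces "idkaenfcxpzdi".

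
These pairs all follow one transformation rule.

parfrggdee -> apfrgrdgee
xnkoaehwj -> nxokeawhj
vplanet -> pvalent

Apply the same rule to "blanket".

lbnaekt

The transformation: swap each adjacent pair of characters (1↔2, 3↔4, ...).
Doing the same to "blanket": "lbnaekt".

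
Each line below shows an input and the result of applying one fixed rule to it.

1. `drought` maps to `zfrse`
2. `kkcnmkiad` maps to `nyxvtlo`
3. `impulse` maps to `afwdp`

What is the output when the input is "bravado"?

lgloz

The pattern: delete the first 2 characters, then shift every letter 11 places forward in the alphabet (wrapping around).
For "bravado", step one produces "avado"; step two turns that into "lgloz".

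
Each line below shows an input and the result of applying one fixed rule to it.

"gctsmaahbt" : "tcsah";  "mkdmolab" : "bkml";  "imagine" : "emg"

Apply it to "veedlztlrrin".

nedzlr

What's happening: move the last 2 characters to the front (rotate right by 2), then keep every other character starting from the second (positions 2nd, 4th, 6th, ...).
Working it through for "veedlztlrrin": intermediate "inveedlztlrr", final "nedzlr".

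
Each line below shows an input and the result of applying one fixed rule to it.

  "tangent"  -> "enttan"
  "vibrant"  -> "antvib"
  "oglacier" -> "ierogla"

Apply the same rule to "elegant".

antele

The transformation: move the last 3 characters to the front (rotate right by 3), then delete the last character.
"elegant" → "anteleg" → "antele".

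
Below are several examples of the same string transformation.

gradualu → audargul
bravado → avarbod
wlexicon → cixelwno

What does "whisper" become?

The transformation: move the last 2 characters to the front (rotate right by 2), then reverse the string.
So "whisper" becomes "psihwre".

psihwre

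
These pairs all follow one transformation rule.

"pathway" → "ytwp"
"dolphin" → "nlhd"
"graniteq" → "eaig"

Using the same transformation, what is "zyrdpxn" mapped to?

What's happening: keep every other character starting from the first (positions 1st, 3rd, 5th, ...), then swap the first and last characters.
Starting from "zyrdpxn": after the first operation, "zrpn"; after the second, "nrpz".

nrpz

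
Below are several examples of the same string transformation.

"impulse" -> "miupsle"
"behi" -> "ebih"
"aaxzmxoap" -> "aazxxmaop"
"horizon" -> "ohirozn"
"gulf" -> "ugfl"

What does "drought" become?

rduohgt

The transformation: swap each adjacent pair of characters (1↔2, 3↔4, ...).
On "drought" that produces "rduohgt".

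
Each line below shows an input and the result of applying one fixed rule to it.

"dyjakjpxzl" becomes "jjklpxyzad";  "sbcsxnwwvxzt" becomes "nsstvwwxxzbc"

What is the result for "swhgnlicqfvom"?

ghilmnoqsvwcf

The rule is to sort the characters into alphabetical order, then move the first 2 characters to the end (rotate left by 2).
Working it through for "swhgnlicqfvom": intermediate "cfghilmnoqsvw", final "ghilmnoqsvwcf".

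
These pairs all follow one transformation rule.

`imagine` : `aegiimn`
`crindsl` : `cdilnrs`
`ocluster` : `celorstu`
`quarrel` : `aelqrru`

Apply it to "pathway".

aahptwy

Looking at the pairs, the operation is to sort the characters into alphabetical order.
Doing the same to "pathway": "aahptwy".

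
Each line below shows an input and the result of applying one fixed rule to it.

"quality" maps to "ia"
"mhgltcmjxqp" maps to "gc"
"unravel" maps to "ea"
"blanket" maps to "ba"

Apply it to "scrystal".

The rule is to sort the characters into reverse alphabetical order, then keep only the last 2 characters.
Starting from "scrystal": after the first operation, "ytssrlca"; after the second, "ca".

ca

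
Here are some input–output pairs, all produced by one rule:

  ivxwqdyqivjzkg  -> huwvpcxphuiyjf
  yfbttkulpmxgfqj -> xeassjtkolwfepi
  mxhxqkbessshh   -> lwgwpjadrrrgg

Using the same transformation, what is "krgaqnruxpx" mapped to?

jqfzpmqtwow

Each output is the input with this applied: shift every letter 1 place backward in the alphabet (wrapping around).
So "krgaqnruxpx" becomes "jqfzpmqtwow".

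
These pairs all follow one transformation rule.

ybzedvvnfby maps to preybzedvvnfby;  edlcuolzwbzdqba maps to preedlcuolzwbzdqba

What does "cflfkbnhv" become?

precflfkbnhv

The transformation: prepend "pre".
For "cflfkbnhv" the result is "precflfkbnhv".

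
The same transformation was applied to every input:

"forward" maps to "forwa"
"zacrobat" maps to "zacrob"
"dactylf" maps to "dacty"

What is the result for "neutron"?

The pattern: delete the last 2 characters.
"neutron" → "neutr".

neutr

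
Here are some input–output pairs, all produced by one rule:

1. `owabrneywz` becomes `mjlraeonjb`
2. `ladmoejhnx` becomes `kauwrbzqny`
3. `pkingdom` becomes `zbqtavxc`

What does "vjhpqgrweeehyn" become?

alurrrjetdcuwi

What's happening: reverse the string, then shift every letter 13 places forward in the alphabet (wrapping around) — i.e. ROT13.
On "vjhpqgrweeehyn": the first step gives "nyheeewrgqphjv", and the second then gives "alurrrjetdcuwi".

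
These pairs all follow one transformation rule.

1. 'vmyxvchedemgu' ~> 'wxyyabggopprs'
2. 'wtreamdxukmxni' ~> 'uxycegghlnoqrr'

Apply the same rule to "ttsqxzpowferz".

The transformation: sort the characters into alphabetical order, then shift every letter 6 places backward in the alphabet (wrapping around).
Working it through for "ttsqxzpowferz": intermediate "efopqrsttwxzz", final "yzijklmnnqrtt".

yzijklmnnqrtt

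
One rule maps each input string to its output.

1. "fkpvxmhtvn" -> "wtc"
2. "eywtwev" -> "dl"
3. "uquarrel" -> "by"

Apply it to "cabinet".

il

Each output is the input with this applied: keep one character in every 3, starting at position 3 (positions 3rd, 6th, 9th, ...), then shift every letter 7 places forward in the alphabet (wrapping around).
Doing the same to "cabinet": "il".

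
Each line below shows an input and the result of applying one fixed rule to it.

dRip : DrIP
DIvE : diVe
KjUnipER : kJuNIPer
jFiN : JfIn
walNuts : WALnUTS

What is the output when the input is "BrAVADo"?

The transformation: flip the case of every letter.
Doing the same to "BrAVADo": "bRavadO".

bRavadO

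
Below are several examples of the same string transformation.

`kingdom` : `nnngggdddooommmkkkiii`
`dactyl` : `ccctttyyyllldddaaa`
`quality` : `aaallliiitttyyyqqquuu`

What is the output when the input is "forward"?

The pattern: move the first 2 characters to the end (rotate left by 2), then repeat every character 3 times.
For "forward" the result is "rrrwwwaaarrrdddfffooo".
(Check on "quality": → "alityqu" → "aaallliiitttyyyqqquuu" ✓)

rrrwwwaaarrrdddfffooo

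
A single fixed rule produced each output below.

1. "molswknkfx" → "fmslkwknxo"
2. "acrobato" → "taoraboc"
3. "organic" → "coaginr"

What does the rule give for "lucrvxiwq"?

Each output is the input with this applied: swap each adjacent pair of characters (1↔2, 3↔4, ...), then swap the first and last characters.
"lucrvxiwq" → "ulrcxvwiq" → "qlrcxvwiu".
(Check on "molswknkfx": → "omslkwknxf" → "fmslkwknxo" ✓)

qlrcxvwiu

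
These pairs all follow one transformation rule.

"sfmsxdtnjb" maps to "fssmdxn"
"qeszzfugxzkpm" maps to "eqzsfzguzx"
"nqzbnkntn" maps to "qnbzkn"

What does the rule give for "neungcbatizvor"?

The rule is to swap each adjacent pair of characters (1↔2, 3↔4, ...), then delete the last 3 characters.
Applying both steps to "neungcbatizvor": "ennucgabitvzro", then "ennucgabitv".

ennucgabitv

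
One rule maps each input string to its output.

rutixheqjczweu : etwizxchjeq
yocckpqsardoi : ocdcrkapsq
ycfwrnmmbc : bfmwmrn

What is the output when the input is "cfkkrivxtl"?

tkxkvri

The rule is to take characters alternately from the front and the back (1st, last, 2nd, 2nd-last, ...), then delete the first 3 characters.
On "cfkkrivxtl": the first step gives "clftkxkvri", and the second then gives "tkxkvri".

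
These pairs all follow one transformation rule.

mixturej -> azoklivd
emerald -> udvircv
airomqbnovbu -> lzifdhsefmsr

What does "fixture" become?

The rule is to shift every letter 9 places backward in the alphabet (wrapping around), then swap the first and last characters.
Applying that to "fixture" gives "vzokliw".

vzokliw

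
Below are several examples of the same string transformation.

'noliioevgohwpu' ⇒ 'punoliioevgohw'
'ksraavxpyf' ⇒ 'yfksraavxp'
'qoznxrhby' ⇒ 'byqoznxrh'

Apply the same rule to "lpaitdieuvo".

volpaitdieu

The pattern: move the last 2 characters to the front (rotate right by 2).
For "lpaitdieuvo" the result is "volpaitdieu".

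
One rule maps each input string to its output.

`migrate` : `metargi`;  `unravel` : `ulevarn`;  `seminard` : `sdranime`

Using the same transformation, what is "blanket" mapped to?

What's happening: move the first character to the end, then reverse the string.
Applying both steps to "blanket": "lanketb", then "bteknal".

bteknal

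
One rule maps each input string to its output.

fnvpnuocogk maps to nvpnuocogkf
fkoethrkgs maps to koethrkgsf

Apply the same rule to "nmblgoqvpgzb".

What's happening: move the first character to the end.
Applying that to "nmblgoqvpgzb" gives "mblgoqvpgzbn".

mblgoqvpgzbn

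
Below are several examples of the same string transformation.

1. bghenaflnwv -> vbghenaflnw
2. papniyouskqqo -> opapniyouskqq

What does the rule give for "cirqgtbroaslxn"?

ncirqgtbroaslx

Rule — move the last character to the front.
For "cirqgtbroaslxn" the result is "ncirqgtbroaslx".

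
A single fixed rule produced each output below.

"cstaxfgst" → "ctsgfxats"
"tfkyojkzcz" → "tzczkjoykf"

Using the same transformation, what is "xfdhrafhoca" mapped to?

Each output is the input with this applied: reverse the string, then move the last character to the front.
For "xfdhrafhoca", step one produces "acohfarhdfx"; step two turns that into "xacohfarhdf".
(Check on "tfkyojkzcz": → "zczkjoykft" → "tzczkjoykf" ✓)

xacohfarhdf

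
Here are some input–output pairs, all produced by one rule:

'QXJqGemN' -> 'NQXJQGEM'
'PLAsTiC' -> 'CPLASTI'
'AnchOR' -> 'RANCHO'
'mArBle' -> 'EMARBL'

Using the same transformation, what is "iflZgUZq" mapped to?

Each output is the input with this applied: move the last character to the front, then convert every letter to uppercase.
Working it through for "iflZgUZq": intermediate "qiflZgUZ", final "QIFLZGUZ".

QIFLZGUZ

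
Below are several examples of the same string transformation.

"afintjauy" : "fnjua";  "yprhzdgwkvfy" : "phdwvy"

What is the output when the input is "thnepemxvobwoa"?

heexowa

Looking at the pairs, the operation is to move the first character to the end, then keep every other character starting from the first (positions 1st, 3rd, 5th, ...).
Applying that to "thnepemxvobwoa" gives "heexowa".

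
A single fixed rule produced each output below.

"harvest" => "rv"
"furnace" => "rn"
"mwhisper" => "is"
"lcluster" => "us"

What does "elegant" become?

The transformation: move the last 3 characters to the front (rotate right by 3), then keep only the last 2 characters.
"elegant" → "anteleg" → "eg".

eg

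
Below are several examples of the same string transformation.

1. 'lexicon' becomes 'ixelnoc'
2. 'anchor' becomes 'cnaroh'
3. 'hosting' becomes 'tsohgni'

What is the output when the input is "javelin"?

Each output is the input with this applied: reverse the string, then move the first 3 characters to the end (rotate left by 3).
Applying both steps to "javelin": "nilevaj", then "evajnil".

evajnil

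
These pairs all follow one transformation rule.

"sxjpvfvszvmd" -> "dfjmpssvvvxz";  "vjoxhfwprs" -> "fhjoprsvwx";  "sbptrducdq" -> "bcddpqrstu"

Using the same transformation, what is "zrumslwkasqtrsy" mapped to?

aklmqrrssstuwyz

What's happening: sort the characters into alphabetical order.
Doing the same to "zrumslwkasqtrsy": "aklmqrrssstuwyz".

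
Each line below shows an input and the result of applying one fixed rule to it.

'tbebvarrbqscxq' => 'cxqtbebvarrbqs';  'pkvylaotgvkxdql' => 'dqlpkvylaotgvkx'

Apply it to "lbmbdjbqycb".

ycblbmbdjbq

Rule — move the last 3 characters to the front (rotate right by 3).
For "lbmbdjbqycb" the result is "ycblbmbdjbq".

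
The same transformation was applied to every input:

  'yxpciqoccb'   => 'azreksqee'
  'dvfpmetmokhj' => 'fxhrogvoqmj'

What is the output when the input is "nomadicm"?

In each case the input is transformed by: shift every letter 2 places forward in the alphabet (wrapping around), then delete the last character.
For "nomadicm", step one produces "pqocfkeo"; step two turns that into "pqocfke".

pqocfke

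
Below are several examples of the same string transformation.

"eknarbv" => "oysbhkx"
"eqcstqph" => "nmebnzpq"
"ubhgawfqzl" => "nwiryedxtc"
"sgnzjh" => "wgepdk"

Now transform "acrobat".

yxqxzol

In each case the input is transformed by: move the last 3 characters to the front (rotate right by 3), then shift every letter 3 places backward in the alphabet (wrapping around).
Starting from "acrobat": after the first operation, "batacro"; after the second, "yxqxzol".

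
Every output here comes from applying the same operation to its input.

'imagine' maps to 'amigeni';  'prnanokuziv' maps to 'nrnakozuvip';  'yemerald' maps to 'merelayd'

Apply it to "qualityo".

auilytqo

In each case the input is transformed by: move the first character to the end, then swap each adjacent pair of characters (1↔2, 3↔4, ...).
For "qualityo" the result is "auilytqo".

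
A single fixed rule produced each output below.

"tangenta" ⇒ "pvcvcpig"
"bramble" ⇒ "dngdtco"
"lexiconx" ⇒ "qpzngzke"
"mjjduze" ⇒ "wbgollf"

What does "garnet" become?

pgvict

What's happening: move the last 3 characters to the front (rotate right by 3), then shift every letter 2 places forward in the alphabet (wrapping around).
For "garnet", step one produces "netgar"; step two turns that into "pgvict".
(Check on "lexiconx": → "onxlexic" → "qpzngzke" ✓)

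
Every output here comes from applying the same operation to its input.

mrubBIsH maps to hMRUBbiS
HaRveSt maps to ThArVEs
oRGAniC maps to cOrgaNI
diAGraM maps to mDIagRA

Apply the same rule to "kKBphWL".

lKkbPHw

Each output is the input with this applied: move the last character to the front, then flip the case of every letter.
For "kKBphWL", step one produces "LkKBphW"; step two turns that into "lKkbPHw".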